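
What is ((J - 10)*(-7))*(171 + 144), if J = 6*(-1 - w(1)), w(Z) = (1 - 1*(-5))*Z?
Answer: 114660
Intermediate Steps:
w(Z) = 6*Z (w(Z) = (1 + 5)*Z = 6*Z)
J = -42 (J = 6*(-1 - 6) = 6*(-7) = -42)
((J - 10)*(-7))*(171 + 144) = ((-42 - 10)*(-7))*(171 + 144) = -52*(-7)*315 = 364*315 = 114660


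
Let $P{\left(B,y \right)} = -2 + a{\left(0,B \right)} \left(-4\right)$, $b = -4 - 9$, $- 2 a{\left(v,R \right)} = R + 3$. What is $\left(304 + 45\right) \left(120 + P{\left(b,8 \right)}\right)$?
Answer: $34202$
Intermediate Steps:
$a{\left(v,R \right)} = - \frac{3}{2} - \frac{R}{2}$ ($a{\left(v,R \right)} = - \frac{R + 3}{2} = - \frac{3 + R}{2} = - \frac{3}{2} - \frac{R}{2}$)
$b = -13$
$P{\left(B,y \right)} = 4 + 2 B$ ($P{\left(B,y \right)} = -2 + \left(- \frac{3}{2} - \frac{B}{2}\right) \left(-4\right) = -2 + \left(6 + 2 B\right) = 4 + 2 B$)
$\left(304 + 45\right) \left(120 + P{\left(b,8 \right)}\right) = \left(304 + 45\right) \left(120 + \left(4 + 2 \left(-13\right)\right)\right) = 349 \left(120 + \left(4 - 26\right)\right) = 349 \left(120 - 22\right) = 349 \cdot 98 = 34202$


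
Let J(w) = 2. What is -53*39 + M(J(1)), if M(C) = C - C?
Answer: -2067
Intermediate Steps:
M(C) = 0
-53*39 + M(J(1)) = -53*39 + 0 = -2067 + 0 = -2067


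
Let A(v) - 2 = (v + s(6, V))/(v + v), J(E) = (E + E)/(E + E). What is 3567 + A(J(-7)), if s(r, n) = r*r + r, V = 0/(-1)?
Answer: 7181/2 ≈ 3590.5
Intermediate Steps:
J(E) = 1 (J(E) = (2*E)/((2*E)) = (2*E)*(1/(2*E)) = 1)
V = 0 (V = 0*(-1) = 0)
s(r, n) = r + r² (s(r, n) = r² + r = r + r²)
A(v) = 2 + (42 + v)/(2*v) (A(v) = 2 + (v + 6*(1 + 6))/(v + v) = 2 + (v + 6*7)/((2*v)) = 2 + (v + 42)*(1/(2*v)) = 2 + (42 + v)*(1/(2*v)) = 2 + (42 + v)/(2*v))
3567 + A(J(-7)) = 3567 + (5/2 + 21/1) = 3567 + (5/2 + 21*1) = 3567 + (5/2 + 21) = 3567 + 47/2 = 7181/2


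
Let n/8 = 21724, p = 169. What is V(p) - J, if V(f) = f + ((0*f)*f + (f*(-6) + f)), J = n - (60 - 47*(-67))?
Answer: -171259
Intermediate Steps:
n = 173792 (n = 8*21724 = 173792)
J = 170583 (J = 173792 - (60 - 47*(-67)) = 173792 - (60 + 3149) = 173792 - 1*3209 = 173792 - 3209 = 170583)
V(f) = -4*f (V(f) = f + (0*f + (-6*f + f)) = f + (0 - 5*f) = f - 5*f = -4*f)
V(p) - J = -4*169 - 1*170583 = -676 - 170583 = -171259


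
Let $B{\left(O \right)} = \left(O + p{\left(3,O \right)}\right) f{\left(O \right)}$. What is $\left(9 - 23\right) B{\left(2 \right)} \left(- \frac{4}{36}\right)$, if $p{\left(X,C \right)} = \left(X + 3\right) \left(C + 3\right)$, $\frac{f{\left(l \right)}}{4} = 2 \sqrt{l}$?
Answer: $\frac{3584 \sqrt{2}}{9} \approx 563.17$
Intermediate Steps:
$f{\left(l \right)} = 8 \sqrt{l}$ ($f{\left(l \right)} = 4 \cdot 2 \sqrt{l} = 8 \sqrt{l}$)
$p{\left(X,C \right)} = \left(3 + C\right) \left(3 + X\right)$ ($p{\left(X,C \right)} = \left(3 + X\right) \left(3 + C\right) = \left(3 + C\right) \left(3 + X\right)$)
$B{\left(O \right)} = 8 \sqrt{O} \left(18 + 7 O\right)$ ($B{\left(O \right)} = \left(O + \left(9 + 3 O + 3 \cdot 3 + O 3\right)\right) 8 \sqrt{O} = \left(O + \left(9 + 3 O + 9 + 3 O\right)\right) 8 \sqrt{O} = \left(O + \left(18 + 6 O\right)\right) 8 \sqrt{O} = \left(18 + 7 O\right) 8 \sqrt{O} = 8 \sqrt{O} \left(18 + 7 O\right)$)
$\left(9 - 23\right) B{\left(2 \right)} \left(- \frac{4}{36}\right) = \left(9 - 23\right) \sqrt{2} \left(144 + 56 \cdot 2\right) \left(- \frac{4}{36}\right) = - 14 \sqrt{2} \left(144 + 112\right) \left(\left(-4\right) \frac{1}{36}\right) = - 14 \sqrt{2} \cdot 256 \left(- \frac{1}{9}\right) = - 14 \cdot 256 \sqrt{2} \left(- \frac{1}{9}\right) = - 3584 \sqrt{2} \left(- \frac{1}{9}\right) = \frac{3584 \sqrt{2}}{9}$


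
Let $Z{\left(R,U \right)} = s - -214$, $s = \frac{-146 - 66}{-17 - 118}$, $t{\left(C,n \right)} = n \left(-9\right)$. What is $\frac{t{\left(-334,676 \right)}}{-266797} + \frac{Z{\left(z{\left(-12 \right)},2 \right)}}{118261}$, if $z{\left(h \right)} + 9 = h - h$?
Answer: $\frac{104896816034}{4259476802295} \approx 0.024627$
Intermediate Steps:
$t{\left(C,n \right)} = - 9 n$
$s = \frac{212}{135}$ ($s = - \frac{212}{-135} = \left(-212\right) \left(- \frac{1}{135}\right) = \frac{212}{135} \approx 1.5704$)
$z{\left(h \right)} = -9$ ($z{\left(h \right)} = -9 + \left(h - h\right) = -9 + 0 = -9$)
$Z{\left(R,U \right)} = \frac{29102}{135}$ ($Z{\left(R,U \right)} = \frac{212}{135} - -214 = \frac{212}{135} + 214 = \frac{29102}{135}$)
$\frac{t{\left(-334,676 \right)}}{-266797} + \frac{Z{\left(z{\left(-12 \right)},2 \right)}}{118261} = \frac{\left(-9\right) 676}{-266797} + \frac{29102}{135 \cdot 118261} = \left(-6084\right) \left(- \frac{1}{266797}\right) + \frac{29102}{135} \cdot \frac{1}{118261} = \frac{6084}{266797} + \frac{29102}{15965235} = \frac{104896816034}{4259476802295}$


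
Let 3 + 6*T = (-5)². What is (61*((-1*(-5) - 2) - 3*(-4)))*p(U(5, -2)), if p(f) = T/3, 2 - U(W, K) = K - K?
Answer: 3355/3 ≈ 1118.3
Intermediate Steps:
T = 11/3 (T = -½ + (⅙)*(-5)² = -½ + (⅙)*25 = -½ + 25/6 = 11/3 ≈ 3.6667)
U(W, K) = 2 (U(W, K) = 2 - (K - K) = 2 - 1*0 = 2 + 0 = 2)
p(f) = 11/9 (p(f) = (11/3)/3 = (11/3)*(⅓) = 11/9)
(61*((-1*(-5) - 2) - 3*(-4)))*p(U(5, -2)) = (61*((-1*(-5) - 2) - 3*(-4)))*(11/9) = (61*((5 - 2) + 12))*(11/9) = (61*(3 + 12))*(11/9) = (61*15)*(11/9) = 915*(11/9) = 3355/3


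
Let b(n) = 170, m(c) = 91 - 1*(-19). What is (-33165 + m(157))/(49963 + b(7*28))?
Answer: -33055/50133 ≈ -0.65935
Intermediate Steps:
m(c) = 110 (m(c) = 91 + 19 = 110)
(-33165 + m(157))/(49963 + b(7*28)) = (-33165 + 110)/(49963 + 170) = -33055/50133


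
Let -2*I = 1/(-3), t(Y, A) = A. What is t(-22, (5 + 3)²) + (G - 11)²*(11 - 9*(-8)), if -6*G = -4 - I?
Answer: 11507147/1296 ≈ 8879.0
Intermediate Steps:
I = ⅙ (I = -½/(-3) = -½*(-⅓) = ⅙ ≈ 0.16667)
G = 25/36 (G = -(-4 - 1*⅙)/6 = -(-4 - ⅙)/6 = -⅙*(-25/6) = 25/36 ≈ 0.69444)
t(-22, (5 + 3)²) + (G - 11)²*(11 - 9*(-8)) = (5 + 3)² + (25/36 - 11)²*(11 - 9*(-8)) = 8² + (-371/36)²*(11 + 72) = 64 + (137641/1296)*83 = 64 + 11424203/1296 = 11507147/1296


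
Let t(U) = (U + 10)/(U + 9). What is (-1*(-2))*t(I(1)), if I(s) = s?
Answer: 11/5 ≈ 2.2000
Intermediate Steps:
t(U) = (10 + U)/(9 + U)
(-1*(-2))*t(I(1)) = (-1*(-2))*((10 + 1)/(9 + 1)) = 2*(11/10) = 11/5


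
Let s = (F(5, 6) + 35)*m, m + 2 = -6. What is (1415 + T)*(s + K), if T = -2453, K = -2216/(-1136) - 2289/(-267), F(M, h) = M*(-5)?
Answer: 455703279/6319 ≈ 72116.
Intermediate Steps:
m = -8 (m = -2 - 6 = -8)
F(M, h) = -5*M
K = 132999/12638 (K = -2216*(-1/1136) - 2289*(-1/267) = 277/142 + 763/89 = 132999/12638 ≈ 10.524)
s = -80 (s = (-5*5 + 35)*(-8) = (-25 + 35)*(-8) = 10*(-8) = -80)
(1415 + T)*(s + K) = (1415 - 2453)*(-80 + 132999/12638) = -1038*(-878041/12638) = 455703279/6319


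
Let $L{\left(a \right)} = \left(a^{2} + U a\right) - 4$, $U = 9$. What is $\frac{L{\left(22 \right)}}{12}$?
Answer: $\frac{113}{2} \approx 56.5$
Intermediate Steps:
$L{\left(a \right)} = -4 + a^{2} + 9 a$ ($L{\left(a \right)} = \left(a^{2} + 9 a\right) - 4 = -4 + a^{2} + 9 a$)
$\frac{L{\left(22 \right)}}{12} = \frac{-4 + 22^{2} + 9 \cdot 22}{12} = \left(-4 + 484 + 198\right) \frac{1}{12} = 678 \cdot \frac{1}{12} = \frac{113}{2}$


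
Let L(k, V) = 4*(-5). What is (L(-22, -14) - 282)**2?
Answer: 91204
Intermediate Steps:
L(k, V) = -20
(L(-22, -14) - 282)**2 = (-20 - 282)**2 = (-302)**2 = 91204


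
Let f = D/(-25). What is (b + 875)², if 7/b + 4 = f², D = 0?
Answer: 12201049/16 ≈ 7.6257e+5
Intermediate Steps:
f = 0 (f = 0/(-25) = 0*(-1/25) = 0)
b = -7/4 (b = 7/(-4 + 0²) = 7/(-4 + 0) = 7/(-4) = 7*(-¼) = -7/4 ≈ -1.7500)
(b + 875)² = (-7/4 + 875)² = (3493/4)² = 12201049/16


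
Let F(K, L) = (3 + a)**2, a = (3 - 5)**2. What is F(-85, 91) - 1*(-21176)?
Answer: 21225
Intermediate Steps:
a = 4 (a = (-2)**2 = 4)
F(K, L) = 49 (F(K, L) = (3 + 4)**2 = 7**2 = 49)
F(-85, 91) - 1*(-21176) = 49 - 1*(-21176) = 49 + 21176 = 21225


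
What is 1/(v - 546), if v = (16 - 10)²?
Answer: -1/510 ≈ -0.0019608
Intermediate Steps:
v = 36 (v = 6² = 36)
1/(v - 546) = 1/(36 - 546) = 1/(-510) = -1/510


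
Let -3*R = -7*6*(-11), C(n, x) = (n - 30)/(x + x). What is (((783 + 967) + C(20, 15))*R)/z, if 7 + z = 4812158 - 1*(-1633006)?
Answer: -808346/19335471 ≈ -0.041806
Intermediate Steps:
C(n, x) = (-30 + n)/(2*x) (C(n, x) = (-30 + n)/((2*x)) = (-30 + n)*(1/(2*x)) = (-30 + n)/(2*x))
z = 6445157 (z = -7 + (4812158 - 1*(-1633006)) = -7 + (4812158 + 1633006) = -7 + 6445164 = 6445157)
R = -154 (R = -(-7*6)*(-11)/3 = -(-14)*(-11) = -⅓*462 = -154)
(((783 + 967) + C(20, 15))*R)/z = (((783 + 967) + (½)*(-30 + 20)/15)*(-154))/6445157 = ((1750 + (½)*(1/15)*(-10))*(-154))*(1/6445157) = ((1750 - ⅓)*(-154))*(1/6445157) = ((5249/3)*(-154))*(1/6445157) = -808346/3*1/6445157 = -808346/19335471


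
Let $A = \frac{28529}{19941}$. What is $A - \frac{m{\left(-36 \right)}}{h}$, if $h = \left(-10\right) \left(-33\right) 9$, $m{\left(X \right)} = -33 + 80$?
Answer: $\frac{27931301}{19741590} \approx 1.4148$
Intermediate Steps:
$m{\left(X \right)} = 47$
$h = 2970$ ($h = 330 \cdot 9 = 2970$)
$A = \frac{28529}{19941}$ ($A = 28529 \cdot \frac{1}{19941} = \frac{28529}{19941} \approx 1.4307$)
$A - \frac{m{\left(-36 \right)}}{h} = \frac{28529}{19941} - \frac{47}{2970} = \frac{27931301}{19741590}$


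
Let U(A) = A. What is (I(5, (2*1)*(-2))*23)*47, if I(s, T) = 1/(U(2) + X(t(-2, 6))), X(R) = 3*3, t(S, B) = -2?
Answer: 1081/11 ≈ 98.273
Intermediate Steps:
X(R) = 9
I(s, T) = 1/11 (I(s, T) = 1/(2 + 9) = 1/11)
(I(5, (2*1)*(-2))*23)*47 = ((1/11)*23)*47 = (23/11)*47 = 1081/11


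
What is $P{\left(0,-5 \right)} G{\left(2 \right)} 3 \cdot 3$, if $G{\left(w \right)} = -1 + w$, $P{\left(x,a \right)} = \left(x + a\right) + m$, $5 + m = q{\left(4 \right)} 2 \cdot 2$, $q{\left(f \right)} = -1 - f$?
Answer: $-270$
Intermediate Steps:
$m = -25$ ($m = -5 + \left(-1 - 4\right) 2 \cdot 2 = -5 + \left(-5\right) 2 \cdot 2 = -5 - 20 = -25$)
$P{\left(x,a \right)} = -25 + a + x$ ($P{\left(x,a \right)} = \left(x + a\right) - 25 = \left(a + x\right) - 25 = -25 + a + x$)
$P{\left(0,-5 \right)} G{\left(2 \right)} 3 \cdot 3 = \left(-25 - 5 + 0\right) \left(-1 + 2\right) 3 \cdot 3 = \left(-30\right) 1 \cdot 3 \cdot 3 = \left(-30\right) 3 \cdot 3 = \left(-90\right) 3 = -270$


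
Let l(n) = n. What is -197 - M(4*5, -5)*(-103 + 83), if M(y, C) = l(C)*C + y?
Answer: 703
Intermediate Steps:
M(y, C) = y + C² (M(y, C) = C*C + y = C² + y = y + C²)
-197 - M(4*5, -5)*(-103 + 83) = -197 - (4*5 + (-5)²)*(-103 + 83) = -197 - (20 + 25)*(-20) = -197 - 45*(-20) = -197 - 1*(-900) = -197 + 900 = 703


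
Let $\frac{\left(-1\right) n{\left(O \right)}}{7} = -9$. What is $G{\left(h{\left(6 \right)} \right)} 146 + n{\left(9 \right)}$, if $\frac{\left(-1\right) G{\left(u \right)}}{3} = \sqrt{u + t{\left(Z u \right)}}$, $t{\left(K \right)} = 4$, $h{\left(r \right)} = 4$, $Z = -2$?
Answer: $63 - 876 \sqrt{2} \approx -1175.9$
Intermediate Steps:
$n{\left(O \right)} = 63$ ($n{\left(O \right)} = \left(-7\right) \left(-9\right) = 63$)
$G{\left(u \right)} = - 3 \sqrt{4 + u}$ ($G{\left(u \right)} = - 3 \sqrt{u + 4} = - 3 \sqrt{4 + u}$)
$G{\left(h{\left(6 \right)} \right)} 146 + n{\left(9 \right)} = - 3 \sqrt{4 + 4} \cdot 146 + 63 = - 3 \sqrt{8} \cdot 146 + 63 = - 3 \cdot 2 \sqrt{2} \cdot 146 + 63 = - 6 \sqrt{2} \cdot 146 + 63 = - 876 \sqrt{2} + 63 = 63 - 876 \sqrt{2}$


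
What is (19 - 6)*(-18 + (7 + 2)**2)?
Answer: 819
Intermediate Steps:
(19 - 6)*(-18 + (7 + 2)**2) = 13*(-18 + 9**2) = 13*(-18 + 81) = 13*63 = 819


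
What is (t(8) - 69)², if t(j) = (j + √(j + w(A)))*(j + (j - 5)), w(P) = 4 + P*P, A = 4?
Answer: 3749 + 836*√7 ≈ 5960.9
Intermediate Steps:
w(P) = 4 + P²
t(j) = (-5 + 2*j)*(j + √(20 + j)) (t(j) = (j + √(j + (4 + 4²)))*(j + (j - 5)) = (j + √(j + (4 + 16)))*(j + (-5 + j)) = (j + √(j + 20))*(-5 + 2*j) = (j + √(20 + j))*(-5 + 2*j) = (-5 + 2*j)*(j + √(20 + j)))
(t(8) - 69)² = ((-5*8 - 5*√(20 + 8) + 2*8² + 2*8*√(20 + 8)) - 69)² = ((-40 - 10*√7 + 2*64 + 2*8*√28) - 69)² = ((-40 - 10*√7 + 128 + 2*8*(2*√7)) - 69)² = ((-40 - 10*√7 + 128 + 32*√7) - 69)² = ((88 + 22*√7) - 69)² = (19 + 22*√7)²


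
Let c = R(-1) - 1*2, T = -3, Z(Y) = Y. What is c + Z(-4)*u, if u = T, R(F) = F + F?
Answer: 8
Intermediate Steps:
R(F) = 2*F
u = -3
c = -4 (c = 2*(-1) - 1*2 = -2 - 2 = -4)
c + Z(-4)*u = -4 - 4*(-3) = -4 + 12 = 8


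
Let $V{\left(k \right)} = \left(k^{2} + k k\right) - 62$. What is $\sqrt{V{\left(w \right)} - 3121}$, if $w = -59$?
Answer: $\sqrt{3779} \approx 61.474$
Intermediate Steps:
$V{\left(k \right)} = -62 + 2 k^{2}$ ($V{\left(k \right)} = \left(k^{2} + k^{2}\right) - 62 = 2 k^{2} - 62 = -62 + 2 k^{2}$)
$\sqrt{V{\left(w \right)} - 3121} = \sqrt{\left(-62 + 2 \left(-59\right)^{2}\right) - 3121} = \sqrt{\left(-62 + 2 \cdot 3481\right) - 3121} = \sqrt{\left(-62 + 6962\right) - 3121} = \sqrt{6900 - 3121} = \sqrt{3779}$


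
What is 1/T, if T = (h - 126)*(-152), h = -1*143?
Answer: 1/40888 ≈ 2.4457e-5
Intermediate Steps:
h = -143
T = 40888 (T = (-143 - 126)*(-152) = -269*(-152) = 40888)
1/T = 1/40888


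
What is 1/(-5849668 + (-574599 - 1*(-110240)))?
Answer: -1/6314027 ≈ -1.5838e-7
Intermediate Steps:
1/(-5849668 + (-574599 - 1*(-110240))) = 1/(-5849668 + (-574599 + 110240)) = 1/(-5849668 - 464359) = 1/(-6314027) = -1/6314027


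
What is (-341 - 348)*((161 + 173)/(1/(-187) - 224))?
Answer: 43033562/41889 ≈ 1027.3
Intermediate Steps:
(-341 - 348)*((161 + 173)/(1/(-187) - 224)) = -230126/(-1/187 - 224) = -230126/(-41889/187) = -230126*(-187)/41889 = -689*(-62458/41889) = 43033562/41889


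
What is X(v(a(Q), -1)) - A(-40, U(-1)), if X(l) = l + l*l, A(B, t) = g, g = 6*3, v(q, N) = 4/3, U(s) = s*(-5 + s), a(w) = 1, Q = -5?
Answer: -134/9 ≈ -14.889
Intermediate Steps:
v(q, N) = 4/3 (v(q, N) = 4*(1/3) = 4/3)
g = 18
A(B, t) = 18
X(l) = l + l**2
X(v(a(Q), -1)) - A(-40, U(-1)) = 4*(1 + 4/3)/3 - 1*18 = (4/3)*(7/3) - 18 = 28/9 - 18 = -134/9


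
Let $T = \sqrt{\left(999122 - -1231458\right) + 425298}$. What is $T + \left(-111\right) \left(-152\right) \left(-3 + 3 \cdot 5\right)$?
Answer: $202464 + 29 \sqrt{3158} \approx 2.0409 \cdot 10^{5}$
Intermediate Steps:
$T = 29 \sqrt{3158}$ ($T = \sqrt{\left(999122 + 1231458\right) + 425298} = \sqrt{2230580 + 425298} = \sqrt{2655878} = 29 \sqrt{3158} \approx 1629.7$)
$T + \left(-111\right) \left(-152\right) \left(-3 + 3 \cdot 5\right) = 29 \sqrt{3158} + \left(-111\right) \left(-152\right) \left(-3 + 3 \cdot 5\right) = 29 \sqrt{3158} + 16872 \left(-3 + 15\right) = 29 \sqrt{3158} + 16872 \cdot 12 = 29 \sqrt{3158} + 202464 = 202464 + 29 \sqrt{3158}$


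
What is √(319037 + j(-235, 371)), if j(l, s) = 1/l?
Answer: √17618818090/235 ≈ 564.83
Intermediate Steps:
√(319037 + j(-235, 371)) = √(319037 + 1/(-235)) = √(319037 - 1/235) = √(74973694/235) = √17618818090/235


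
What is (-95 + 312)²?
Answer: 47089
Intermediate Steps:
(-95 + 312)² = 217² = 47089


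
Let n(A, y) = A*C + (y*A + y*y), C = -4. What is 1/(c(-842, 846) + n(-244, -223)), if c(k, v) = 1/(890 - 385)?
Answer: 505/53084086 ≈ 9.5132e-6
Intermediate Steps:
c(k, v) = 1/505
n(A, y) = y² - 4*A + A*y (n(A, y) = A*(-4) + (y*A + y*y) = -4*A + (A*y + y²) = -4*A + (y² + A*y) = y² - 4*A + A*y)
1/(c(-842, 846) + n(-244, -223)) = 1/(1/505 + ((-223)² - 4*(-244) - 244*(-223))) = 1/(1/505 + (49729 + 976 + 54412)) = 1/(1/505 + 105117) = 1/(53084086/505) = 505/53084086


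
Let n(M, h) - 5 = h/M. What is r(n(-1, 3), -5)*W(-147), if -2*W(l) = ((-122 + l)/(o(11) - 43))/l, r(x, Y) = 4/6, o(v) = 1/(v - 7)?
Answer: 1076/75411 ≈ 0.014268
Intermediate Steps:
o(v) = 1/(-7 + v)
n(M, h) = 5 + h/M
r(x, Y) = ⅔ (r(x, Y) = 4*(⅙) = ⅔)
W(l) = -(488/171 - 4*l/171)/(2*l) (W(l) = -(-122 + l)/(1/(-7 + 11) - 43)/(2*l) = -(-122 + l)/(1/4 - 43)/(2*l) = -(-122 + l)/(¼ - 43)/(2*l) = -(-122 + l)/(-171/4)/(2*l) = -(-122 + l)*(-4/171)/(2*l) = -(488/171 - 4*l/171)/(2*l))
r(n(-1, 3), -5)*W(-147) = 2*((2/171)*(-122 - 147)/(-147))/3 = 2*((2/171)*(-1/147)*(-269))/3 = (⅔)*(538/25137) = 1076/75411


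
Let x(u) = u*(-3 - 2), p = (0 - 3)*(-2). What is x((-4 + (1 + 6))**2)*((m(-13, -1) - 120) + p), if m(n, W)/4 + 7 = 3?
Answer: 5850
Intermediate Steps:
m(n, W) = -16 (m(n, W) = -28 + 4*3 = -28 + 12 = -16)
p = 6 (p = -3*(-2) = 6)
x(u) = -5*u (x(u) = u*(-5) = -5*u)
x((-4 + (1 + 6))**2)*((m(-13, -1) - 120) + p) = (-5*(-4 + (1 + 6))**2)*((-16 - 120) + 6) = (-5*(-4 + 7)**2)*(-136 + 6) = -5*3**2*(-130) = -5*9*(-130) = -45*(-130) = 5850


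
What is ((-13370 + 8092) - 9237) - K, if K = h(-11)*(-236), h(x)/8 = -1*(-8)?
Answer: 589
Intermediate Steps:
h(x) = 64 (h(x) = 8*(-1*(-8)) = 8*8 = 64)
K = -15104 (K = 64*(-236) = -15104)
((-13370 + 8092) - 9237) - K = ((-13370 + 8092) - 9237) - 1*(-15104) = (-5278 - 9237) + 15104 = -14515 + 15104 = 589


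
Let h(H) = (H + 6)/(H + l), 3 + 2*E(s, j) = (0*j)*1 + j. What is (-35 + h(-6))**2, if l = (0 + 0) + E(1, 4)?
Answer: 1225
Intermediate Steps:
E(s, j) = -3/2 + j/2 (E(s, j) = -3/2 + ((0*j)*1 + j)/2 = -3/2 + (0*1 + j)/2 = -3/2 + (0 + j)/2 = -3/2 + j/2)
l = 1/2 (l = (0 + 0) + (-3/2 + (1/2)*4) = 0 + (-3/2 + 2) = 0 + 1/2 = 1/2 ≈ 0.50000)
h(H) = (6 + H)/(1/2 + H) (h(H) = (H + 6)/(H + 1/2) = (6 + H)/(1/2 + H))
(-35 + h(-6))**2 = (-35 + 2*(6 - 6)/(1 + 2*(-6)))**2 = (-35 + 2*0/(1 - 12))**2 = (-35 + 2*0/(-11))**2 = (-35 + 2*(-1/11)*0)**2 = (-35 + 0)**2 = (-35)**2 = 1225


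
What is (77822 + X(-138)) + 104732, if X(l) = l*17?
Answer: 180208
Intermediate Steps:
X(l) = 17*l
(77822 + X(-138)) + 104732 = (77822 + 17*(-138)) + 104732 = (77822 - 2346) + 104732 = 75476 + 104732 = 180208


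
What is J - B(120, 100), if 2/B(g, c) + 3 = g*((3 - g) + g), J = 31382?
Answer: 11203372/357 ≈ 31382.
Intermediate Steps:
B(g, c) = 2/(-3 + 3*g) (B(g, c) = 2/(-3 + g*((3 - g) + g)) = 2/(-3 + g*3) = 2/(-3 + 3*g))
J - B(120, 100) = 31382 - 2/(3*(-1 + 120)) = 31382 - 2/(3*119) = 31382 - 1*2/357 = 31382 - 2/357 = 11203372/357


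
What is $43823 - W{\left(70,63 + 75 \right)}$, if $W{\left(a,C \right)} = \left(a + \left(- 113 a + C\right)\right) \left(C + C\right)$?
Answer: $2169575$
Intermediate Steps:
$W{\left(a,C \right)} = 2 C \left(C - 112 a\right)$ ($W{\left(a,C \right)} = \left(a + \left(C - 113 a\right)\right) 2 C = \left(C - 112 a\right) 2 C = 2 C \left(C - 112 a\right)$)
$43823 - W{\left(70,63 + 75 \right)} = 43823 - 2 \left(63 + 75\right) \left(\left(63 + 75\right) - 7840\right) = 43823 - 2 \cdot 138 \left(138 - 7840\right) = 43823 - 2 \cdot 138 \left(-7702\right) = 43823 - -2125752 = 43823 + 2125752 = 2169575$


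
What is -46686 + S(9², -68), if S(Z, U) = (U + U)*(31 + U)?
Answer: -41654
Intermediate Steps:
S(Z, U) = 2*U*(31 + U) (S(Z, U) = (2*U)*(31 + U) = 2*U*(31 + U))
-46686 + S(9², -68) = -46686 + 2*(-68)*(31 - 68) = -46686 + 2*(-68)*(-37) = -46686 + 5032 = -41654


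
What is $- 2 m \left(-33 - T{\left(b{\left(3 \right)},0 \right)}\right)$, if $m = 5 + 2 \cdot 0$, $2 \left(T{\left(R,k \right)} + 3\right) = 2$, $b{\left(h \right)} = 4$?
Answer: $310$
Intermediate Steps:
$T{\left(R,k \right)} = -2$ ($T{\left(R,k \right)} = -3 + \frac{1}{2} \cdot 2 = -3 + 1 = -2$)
$m = 5$ ($m = 5 + 0 = 5$)
$- 2 m \left(-33 - T{\left(b{\left(3 \right)},0 \right)}\right) = \left(-2\right) 5 \left(-33 - -2\right) = - 10 \left(-33 + 2\right) = \left(-10\right) \left(-31\right) = 310$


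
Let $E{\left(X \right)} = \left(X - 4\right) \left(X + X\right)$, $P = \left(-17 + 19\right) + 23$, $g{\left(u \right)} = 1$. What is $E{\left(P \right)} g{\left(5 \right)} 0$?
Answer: $0$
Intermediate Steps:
$P = 25$ ($P = 2 + 23 = 25$)
$E{\left(X \right)} = 2 X \left(-4 + X\right)$ ($E{\left(X \right)} = \left(X + \left(-7 + 3\right)\right) 2 X = \left(X - 4\right) 2 X = \left(-4 + X\right) 2 X = 2 X \left(-4 + X\right)$)
$E{\left(P \right)} g{\left(5 \right)} 0 = 2 \cdot 25 \left(-4 + 25\right) 1 \cdot 0 = 2 \cdot 25 \cdot 21 \cdot 0 = 1050 \cdot 0 = 0$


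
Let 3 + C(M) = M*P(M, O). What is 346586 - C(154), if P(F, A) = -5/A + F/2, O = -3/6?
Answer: 333191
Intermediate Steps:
O = -1/2 (O = -3*1/6 = -1/2 ≈ -0.50000)
P(F, A) = F/2 - 5/A (P(F, A) = -5/A + F*(1/2) = -5/A + F/2 = F/2 - 5/A)
C(M) = -3 + M*(10 + M/2) (C(M) = -3 + M*(M/2 - 5/(-1/2)) = -3 + M*(M/2 - 5*(-2)) = -3 + M*(M/2 + 10) = -3 + M*(10 + M/2))
346586 - C(154) = 346586 - (-3 + (1/2)*154*(20 + 154)) = 346586 - (-3 + (1/2)*154*174) = 346586 - (-3 + 13398) = 346586 - 1*13395 = 346586 - 13395 = 333191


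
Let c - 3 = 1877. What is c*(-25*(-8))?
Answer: 376000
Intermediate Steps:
c = 1880 (c = 3 + 1877 = 1880)
c*(-25*(-8)) = 1880*(-25*(-8)) = 1880*200 = 376000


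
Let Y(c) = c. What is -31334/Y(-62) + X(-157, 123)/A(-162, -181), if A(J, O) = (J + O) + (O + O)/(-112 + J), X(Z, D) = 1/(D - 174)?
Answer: 1206515807/2387310 ≈ 505.39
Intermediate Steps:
X(Z, D) = 1/(-174 + D)
A(J, O) = J + O + 2*O/(-112 + J) (A(J, O) = (J + O) + (2*O)/(-112 + J) = (J + O) + 2*O/(-112 + J) = J + O + 2*O/(-112 + J))
-31334/Y(-62) + X(-157, 123)/A(-162, -181) = -31334/(-62) + 1/((-174 + 123)*((((-162)² - 112*(-162) - 110*(-181) - 162*(-181))/(-112 - 162)))) = -31334*(-1/62) + 1/((-51)*(((26244 + 18144 + 19910 + 29322)/(-274)))) = 15667/31 - 1/(51*((-1/274*93620))) = 15667/31 - 1/(51*(-46810/137)) = 15667/31 - 1/51*(-137/46810) = 15667/31 + 137/2387310 = 1206515807/2387310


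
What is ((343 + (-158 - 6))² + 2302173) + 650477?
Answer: 2984691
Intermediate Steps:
((343 + (-158 - 6))² + 2302173) + 650477 = ((343 - 164)² + 2302173) + 650477 = (179² + 2302173) + 650477 = (32041 + 2302173) + 650477 = 2334214 + 650477 = 2984691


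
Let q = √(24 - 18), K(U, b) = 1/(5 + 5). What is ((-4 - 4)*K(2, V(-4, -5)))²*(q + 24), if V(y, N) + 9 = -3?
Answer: 384/25 + 16*√6/25 ≈ 16.928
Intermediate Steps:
V(y, N) = -12 (V(y, N) = -9 - 3 = -12)
K(U, b) = ⅒ (K(U, b) = 1/10 = ⅒)
q = √6 ≈ 2.4495
((-4 - 4)*K(2, V(-4, -5)))²*(q + 24) = ((-4 - 4)*(⅒))²*(√6 + 24) = (-8*⅒)²*(24 + √6) = (-⅘)²*(24 + √6) = 16*(24 + √6)/25 = 384/25 + 16*√6/25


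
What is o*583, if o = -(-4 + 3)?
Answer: 583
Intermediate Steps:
o = 1 (o = -1*(-1) = 1)
o*583 = 1*583 = 583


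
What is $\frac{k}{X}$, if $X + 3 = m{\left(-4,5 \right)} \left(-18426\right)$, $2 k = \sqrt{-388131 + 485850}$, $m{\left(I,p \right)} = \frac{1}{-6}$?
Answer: $\frac{\sqrt{97719}}{6136} \approx 0.050945$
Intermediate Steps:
$m{\left(I,p \right)} = - \frac{1}{6}$
$k = \frac{\sqrt{97719}}{2}$ ($k = \frac{\sqrt{-388131 + 485850}}{2} = \frac{\sqrt{97719}}{2} \approx 156.3$)
$X = 3068$ ($X = -3 - -3071 = -3 + 3071 = 3068$)
$\frac{k}{X} = \frac{\frac{1}{2} \sqrt{97719}}{3068} = \frac{\sqrt{97719}}{2} \cdot \frac{1}{3068} = \frac{\sqrt{97719}}{6136}$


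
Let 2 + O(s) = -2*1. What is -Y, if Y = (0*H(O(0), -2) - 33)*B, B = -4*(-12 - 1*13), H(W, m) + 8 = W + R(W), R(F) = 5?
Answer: 3300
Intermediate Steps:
O(s) = -4 (O(s) = -2 - 2*1 = -2 - 2 = -4)
H(W, m) = -3 + W (H(W, m) = -8 + (W + 5) = -8 + (5 + W) = -3 + W)
B = 100 (B = -4*(-12 - 13) = -4*(-25) = 100)
Y = -3300 (Y = (0*(-3 - 4) - 33)*100 = (0*(-7) - 33)*100 = (0 - 33)*100 = -33*100 = -3300)
-Y = -1*(-3300) = 3300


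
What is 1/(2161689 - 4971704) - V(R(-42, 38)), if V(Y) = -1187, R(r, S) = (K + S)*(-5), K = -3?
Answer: 3335487804/2810015 ≈ 1187.0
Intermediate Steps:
R(r, S) = 15 - 5*S (R(r, S) = (-3 + S)*(-5) = 15 - 5*S)
1/(2161689 - 4971704) - V(R(-42, 38)) = 1/(2161689 - 4971704) - 1*(-1187) = 1/(-2810015) + 1187 = -1/2810015 + 1187 = 3335487804/2810015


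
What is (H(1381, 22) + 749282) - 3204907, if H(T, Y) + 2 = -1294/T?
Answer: -3391222181/1381 ≈ -2.4556e+6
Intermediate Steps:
H(T, Y) = -2 - 1294/T
(H(1381, 22) + 749282) - 3204907 = ((-2 - 1294/1381) + 749282) - 3204907 = (-4056/1381 + 749282) - 3204907 = 1034754386/1381 - 3204907 = -3391222181/1381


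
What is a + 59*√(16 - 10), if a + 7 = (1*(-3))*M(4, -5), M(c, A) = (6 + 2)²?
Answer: -199 + 59*√6 ≈ -54.480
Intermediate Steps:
M(c, A) = 64 (M(c, A) = 8² = 64)
a = -199 (a = -7 + (1*(-3))*64 = -7 - 3*64 = -7 - 192 = -199)
a + 59*√(16 - 10) = -199 + 59*√(16 - 10) = -199 + 59*√6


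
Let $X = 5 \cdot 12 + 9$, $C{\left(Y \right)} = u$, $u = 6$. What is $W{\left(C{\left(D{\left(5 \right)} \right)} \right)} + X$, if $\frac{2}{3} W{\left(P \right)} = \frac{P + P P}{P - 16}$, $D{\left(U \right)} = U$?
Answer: $\frac{627}{10} \approx 62.7$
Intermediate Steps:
$C{\left(Y \right)} = 6$
$X = 69$ ($X = 60 + 9 = 69$)
$W{\left(P \right)} = \frac{3 \left(P + P^{2}\right)}{2 \left(-16 + P\right)}$ ($W{\left(P \right)} = \frac{3 \frac{P + P P}{P - 16}}{2} = \frac{3 \frac{P + P^{2}}{-16 + P}}{2} = \frac{3 \left(P + P^{2}\right)}{2 \left(-16 + P\right)}$)
$W{\left(C{\left(D{\left(5 \right)} \right)} \right)} + X = \frac{3}{2} \cdot 6 \frac{1}{-16 + 6} \left(1 + 6\right) + 69 = \frac{3}{2} \cdot 6 \frac{1}{-10} \cdot 7 + 69 = \frac{3}{2} \cdot 6 \left(- \frac{1}{10}\right) 7 + 69 = - \frac{63}{10} + 69 = \frac{627}{10}$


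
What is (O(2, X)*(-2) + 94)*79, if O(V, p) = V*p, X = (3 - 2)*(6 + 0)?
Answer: 5530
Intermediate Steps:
X = 6 (X = 1*6 = 6)
(O(2, X)*(-2) + 94)*79 = ((2*6)*(-2) + 94)*79 = (12*(-2) + 94)*79 = (-24 + 94)*79 = 70*79 = 5530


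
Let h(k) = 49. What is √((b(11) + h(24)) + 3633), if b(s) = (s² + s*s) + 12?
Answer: 4*√246 ≈ 62.738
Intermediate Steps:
b(s) = 12 + 2*s² (b(s) = (s² + s²) + 12 = 2*s² + 12 = 12 + 2*s²)
√((b(11) + h(24)) + 3633) = √(((12 + 2*11²) + 49) + 3633) = √(((12 + 2*121) + 49) + 3633) = √(((12 + 242) + 49) + 3633) = √((254 + 49) + 3633) = √(303 + 3633) = √3936 = 4*√246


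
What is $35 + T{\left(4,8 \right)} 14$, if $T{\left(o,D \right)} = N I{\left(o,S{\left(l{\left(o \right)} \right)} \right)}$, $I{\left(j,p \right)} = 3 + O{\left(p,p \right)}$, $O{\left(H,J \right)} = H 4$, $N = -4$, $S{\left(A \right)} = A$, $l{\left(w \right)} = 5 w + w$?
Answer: $-5509$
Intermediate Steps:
$l{\left(w \right)} = 6 w$
$O{\left(H,J \right)} = 4 H$
$I{\left(j,p \right)} = 3 + 4 p$
$T{\left(o,D \right)} = -12 - 96 o$ ($T{\left(o,D \right)} = - 4 \left(3 + 4 \cdot 6 o\right) = - 4 \left(3 + 24 o\right) = -12 - 96 o$)
$35 + T{\left(4,8 \right)} 14 = 35 + \left(-12 - 384\right) 14 = 35 - 5544 = -5509$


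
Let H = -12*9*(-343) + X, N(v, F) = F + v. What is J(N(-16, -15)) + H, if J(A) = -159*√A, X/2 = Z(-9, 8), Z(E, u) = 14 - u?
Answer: 37056 - 159*I*√31 ≈ 37056.0 - 885.27*I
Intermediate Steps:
X = 12 (X = 2*(14 - 1*8) = 2*(14 - 8) = 2*6 = 12)
H = 37056 (H = -12*9*(-343) + 12 = -108*(-343) + 12 = 37044 + 12 = 37056)
J(N(-16, -15)) + H = -159*√(-15 - 16) + 37056 = -159*I*√31 + 37056 = 37056 - 159*I*√31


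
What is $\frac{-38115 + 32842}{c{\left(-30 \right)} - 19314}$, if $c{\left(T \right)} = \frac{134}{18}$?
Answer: $\frac{47457}{173759} \approx 0.27312$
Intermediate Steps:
$c{\left(T \right)} = \frac{67}{9}$ ($c{\left(T \right)} = 134 \cdot \frac{1}{18} = \frac{67}{9}$)
$\frac{-38115 + 32842}{c{\left(-30 \right)} - 19314} = \frac{-38115 + 32842}{\frac{67}{9} - 19314} = - \frac{5273}{- \frac{173759}{9}} = \left(-5273\right) \left(- \frac{9}{173759}\right) = \frac{47457}{173759}$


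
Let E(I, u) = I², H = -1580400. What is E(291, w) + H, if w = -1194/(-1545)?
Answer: -1495719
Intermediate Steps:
w = 398/515 (w = -1194*(-1/1545) = 398/515 ≈ 0.77282)
E(291, w) + H = 291² - 1580400 = 84681 - 1580400 = -1495719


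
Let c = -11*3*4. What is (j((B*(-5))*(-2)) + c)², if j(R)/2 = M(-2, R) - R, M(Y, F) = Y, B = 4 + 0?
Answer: 46656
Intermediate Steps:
B = 4
j(R) = -4 - 2*R (j(R) = 2*(-2 - R) = -4 - 2*R)
c = -132 (c = -33*4 = -132)
(j((B*(-5))*(-2)) + c)² = ((-4 - 2*4*(-5)*(-2)) - 132)² = ((-4 - (-40)*(-2)) - 132)² = ((-4 - 2*40) - 132)² = ((-4 - 80) - 132)² = (-84 - 132)² = (-216)² = 46656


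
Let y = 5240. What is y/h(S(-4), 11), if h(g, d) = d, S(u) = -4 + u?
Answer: 5240/11 ≈ 476.36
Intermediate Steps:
y/h(S(-4), 11) = 5240/11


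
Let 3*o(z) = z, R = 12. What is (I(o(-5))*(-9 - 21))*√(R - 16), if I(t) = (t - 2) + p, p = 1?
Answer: 160*I ≈ 160.0*I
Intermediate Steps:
o(z) = z/3
I(t) = -1 + t (I(t) = (t - 2) + 1 = (-2 + t) + 1 = -1 + t)
(I(o(-5))*(-9 - 21))*√(R - 16) = ((-1 + (⅓)*(-5))*(-9 - 21))*√(12 - 16) = ((-1 - 5/3)*(-30))*√(-4) = (-8/3*(-30))*(2*I) = 80*(2*I) = 160*I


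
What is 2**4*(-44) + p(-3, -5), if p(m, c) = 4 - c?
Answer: -695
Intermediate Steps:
2**4*(-44) + p(-3, -5) = 2**4*(-44) + (4 - 1*(-5)) = 16*(-44) + (4 + 5) = -704 + 9 = -695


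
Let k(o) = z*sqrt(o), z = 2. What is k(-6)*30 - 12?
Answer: -12 + 60*I*sqrt(6) ≈ -12.0 + 146.97*I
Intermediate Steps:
k(o) = 2*sqrt(o)
k(-6)*30 - 12 = (2*sqrt(-6))*30 - 12 = (2*(I*sqrt(6)))*30 - 12 = (2*I*sqrt(6))*30 - 12 = 60*I*sqrt(6) - 12 = -12 + 60*I*sqrt(6)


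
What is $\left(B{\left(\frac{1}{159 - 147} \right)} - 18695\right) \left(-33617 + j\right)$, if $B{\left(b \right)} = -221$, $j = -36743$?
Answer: $1330929760$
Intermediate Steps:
$\left(B{\left(\frac{1}{159 - 147} \right)} - 18695\right) \left(-33617 + j\right) = \left(-221 - 18695\right) \left(-33617 - 36743\right) = \left(-18916\right) \left(-70360\right) = 1330929760$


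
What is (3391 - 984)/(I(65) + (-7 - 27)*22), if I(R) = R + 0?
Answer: -2407/683 ≈ -3.5242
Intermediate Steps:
I(R) = R
(3391 - 984)/(I(65) + (-7 - 27)*22) = (3391 - 984)/(65 + (-7 - 27)*22) = 2407/(65 - 34*22) = 2407/(65 - 748) = 2407/(-683) = 2407*(-1/683) = -2407/683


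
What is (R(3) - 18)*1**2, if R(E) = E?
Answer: -15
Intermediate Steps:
(R(3) - 18)*1**2 = (3 - 18)*1**2 = -15*1 = -15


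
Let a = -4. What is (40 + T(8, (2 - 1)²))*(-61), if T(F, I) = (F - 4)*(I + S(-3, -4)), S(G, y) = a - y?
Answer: -2684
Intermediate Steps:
S(G, y) = -4 - y
T(F, I) = I*(-4 + F) (T(F, I) = (F - 4)*(I + (-4 - 1*(-4))) = (-4 + F)*(I + (-4 + 4)) = (-4 + F)*(I + 0) = (-4 + F)*I = I*(-4 + F))
(40 + T(8, (2 - 1)²))*(-61) = (40 + (2 - 1)²*(-4 + 8))*(-61) = (40 + 1²*4)*(-61) = (40 + 1*4)*(-61) = (40 + 4)*(-61) = 44*(-61) = -2684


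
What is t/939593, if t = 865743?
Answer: 865743/939593 ≈ 0.92140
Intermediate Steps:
t/939593 = 865743/939593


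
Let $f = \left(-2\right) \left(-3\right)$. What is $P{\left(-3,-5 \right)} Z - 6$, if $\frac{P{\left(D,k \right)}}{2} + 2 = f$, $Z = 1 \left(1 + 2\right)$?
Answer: $18$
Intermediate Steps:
$Z = 3$ ($Z = 1 \cdot 3 = 3$)
$f = 6$
$P{\left(D,k \right)} = 8$ ($P{\left(D,k \right)} = -4 + 2 \cdot 6 = -4 + 12 = 8$)
$P{\left(-3,-5 \right)} Z - 6 = 8 \cdot 3 - 6 = 24 - 6 = 18$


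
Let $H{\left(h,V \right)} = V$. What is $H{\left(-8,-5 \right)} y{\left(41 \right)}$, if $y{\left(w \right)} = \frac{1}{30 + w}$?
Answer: $- \frac{5}{71} \approx -0.070423$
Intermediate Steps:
$H{\left(-8,-5 \right)} y{\left(41 \right)} = - \frac{5}{30 + 41} = - \frac{5}{71}$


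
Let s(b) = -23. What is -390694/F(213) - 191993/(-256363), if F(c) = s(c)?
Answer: 100163901761/5896349 ≈ 16987.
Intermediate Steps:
F(c) = -23
-390694/F(213) - 191993/(-256363) = -390694/(-23) - 191993/(-256363) = -390694*(-1/23) - 191993*(-1/256363) = 390694/23 + 191993/256363 = 100163901761/5896349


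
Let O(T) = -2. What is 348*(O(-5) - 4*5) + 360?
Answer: -7296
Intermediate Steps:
348*(O(-5) - 4*5) + 360 = 348*(-2 - 4*5) + 360 = 348*(-2 - 20) + 360 = 348*(-22) + 360 = -7656 + 360 = -7296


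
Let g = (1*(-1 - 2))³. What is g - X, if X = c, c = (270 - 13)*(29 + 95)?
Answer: -31895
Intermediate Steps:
c = 31868 (c = 257*124 = 31868)
X = 31868
g = -27 (g = (1*(-3))³ = (-3)³ = -27)
g - X = -27 - 1*31868 = -27 - 31868 = -31895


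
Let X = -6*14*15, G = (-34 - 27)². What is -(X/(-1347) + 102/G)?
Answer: -1608618/1670729 ≈ -0.96282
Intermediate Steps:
G = 3721 (G = (-61)² = 3721)
X = -1260 (X = -84*15 = -1260)
-(X/(-1347) + 102/G) = -(-1260/(-1347) + 102/3721) = -(-1260*(-1/1347) + 102*(1/3721)) = -(420/449 + 102/3721) = -1*1608618/1670729 = -1608618/1670729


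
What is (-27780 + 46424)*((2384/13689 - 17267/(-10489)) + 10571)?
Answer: 28303214077033720/143583921 ≈ 1.9712e+8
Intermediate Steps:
(-27780 + 46424)*((2384/13689 - 17267/(-10489)) + 10571) = 18644*((2384*(1/13689) - 17267*(-1/10489)) + 10571) = 18644*((2384/13689 + 17267/10489) + 10571) = 18644*(261373739/143583921 + 10571) = 18644*(1518087002630/143583921) = 28303214077033720/143583921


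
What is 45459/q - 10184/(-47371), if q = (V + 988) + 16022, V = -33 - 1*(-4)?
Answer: 2326372793/804406951 ≈ 2.8920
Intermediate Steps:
V = -29 (V = -33 + 4 = -29)
q = 16981 (q = (-29 + 988) + 16022 = 959 + 16022 = 16981)
45459/q - 10184/(-47371) = 45459/16981 - 10184/(-47371) = 45459*(1/16981) - 10184*(-1/47371) = 45459/16981 + 10184/47371 = 2326372793/804406951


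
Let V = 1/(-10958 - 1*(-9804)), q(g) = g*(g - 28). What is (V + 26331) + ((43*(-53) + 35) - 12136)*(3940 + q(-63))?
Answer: -160488405987/1154 ≈ -1.3907e+8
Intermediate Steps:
q(g) = g*(-28 + g)
V = -1/1154 (V = 1/(-10958 + 9804) = 1/(-1154) = -1/1154 ≈ -0.00086655)
(V + 26331) + ((43*(-53) + 35) - 12136)*(3940 + q(-63)) = (-1/1154 + 26331) + ((43*(-53) + 35) - 12136)*(3940 - 63*(-28 - 63)) = 30385973/1154 + ((-2279 + 35) - 12136)*(3940 - 63*(-91)) = 30385973/1154 + (-2244 - 12136)*(3940 + 5733) = 30385973/1154 - 14380*9673 = 30385973/1154 - 139097740 = -160488405987/1154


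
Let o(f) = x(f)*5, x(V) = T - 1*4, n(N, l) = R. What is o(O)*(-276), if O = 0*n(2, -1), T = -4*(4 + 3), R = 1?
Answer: 44160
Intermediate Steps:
T = -28 (T = -4*7 = -28)
n(N, l) = 1
x(V) = -32 (x(V) = -28 - 1*4 = -28 - 4 = -32)
O = 0 (O = 0*1 = 0)
o(f) = -160 (o(f) = -32*5 = -160)
o(O)*(-276) = -160*(-276) = 44160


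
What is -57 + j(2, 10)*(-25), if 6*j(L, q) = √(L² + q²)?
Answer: -57 - 25*√26/3 ≈ -99.492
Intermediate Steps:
j(L, q) = √(L² + q²)/6
-57 + j(2, 10)*(-25) = -57 + (√(2² + 10²)/6)*(-25) = -57 + (√(4 + 100)/6)*(-25) = -57 + (√104/6)*(-25) = -57 + ((2*√26)/6)*(-25) = -57 + (√26/3)*(-25) = -57 - 25*√26/3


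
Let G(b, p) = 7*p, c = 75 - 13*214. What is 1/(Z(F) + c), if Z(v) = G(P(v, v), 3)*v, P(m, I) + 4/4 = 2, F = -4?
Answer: -1/2791 ≈ -0.00035829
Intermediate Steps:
P(m, I) = 1 (P(m, I) = -1 + 2 = 1)
c = -2707 (c = 75 - 1*2782 = 75 - 2782 = -2707)
Z(v) = 21*v (Z(v) = (7*3)*v = 21*v)
1/(Z(F) + c) = 1/(21*(-4) - 2707) = 1/(-84 - 2707) = 1/(-2791) = -1/2791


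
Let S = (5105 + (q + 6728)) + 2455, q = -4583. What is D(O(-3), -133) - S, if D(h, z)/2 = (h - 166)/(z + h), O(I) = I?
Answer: -659771/68 ≈ -9702.5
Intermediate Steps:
D(h, z) = 2*(-166 + h)/(h + z) (D(h, z) = 2*((h - 166)/(z + h)) = 2*((-166 + h)/(h + z)) = 2*(-166 + h)/(h + z))
S = 9705 (S = (5105 + (-4583 + 6728)) + 2455 = (5105 + 2145) + 2455 = 7250 + 2455 = 9705)
D(O(-3), -133) - S = 2*(-166 - 3)/(-3 - 133) - 1*9705 = 2*(-169)/(-136) - 9705 = 2*(-1/136)*(-169) - 9705 = 169/68 - 9705 = -659771/68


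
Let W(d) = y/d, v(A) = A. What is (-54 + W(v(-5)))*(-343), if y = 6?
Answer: 94668/5 ≈ 18934.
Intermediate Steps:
W(d) = 6/d
(-54 + W(v(-5)))*(-343) = (-54 + 6/(-5))*(-343) = (-54 + 6*(-⅕))*(-343) = (-54 - 6/5)*(-343) = -276/5*(-343) = 94668/5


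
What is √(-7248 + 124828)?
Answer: 2*√29395 ≈ 342.90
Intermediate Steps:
√(-7248 + 124828) = √117580 = 2*√29395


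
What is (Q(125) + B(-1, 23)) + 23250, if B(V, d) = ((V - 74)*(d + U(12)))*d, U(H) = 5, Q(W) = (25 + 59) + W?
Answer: -24841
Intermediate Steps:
Q(W) = 84 + W
B(V, d) = d*(-74 + V)*(5 + d) (B(V, d) = ((V - 74)*(d + 5))*d = ((-74 + V)*(5 + d))*d = d*(-74 + V)*(5 + d))
(Q(125) + B(-1, 23)) + 23250 = ((84 + 125) + 23*(-370 - 74*23 + 5*(-1) - 1*23)) + 23250 = (209 + 23*(-370 - 1702 - 5 - 23)) + 23250 = (209 + 23*(-2100)) + 23250 = (209 - 48300) + 23250 = -48091 + 23250 = -24841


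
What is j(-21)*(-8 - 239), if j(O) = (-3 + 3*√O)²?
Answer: 44460 + 4446*I*√21 ≈ 44460.0 + 20374.0*I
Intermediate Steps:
j(-21)*(-8 - 239) = (9*(-1 + √(-21))²)*(-8 - 239) = (9*(-1 + I*√21)²)*(-247) = -2223*(-1 + I*√21)²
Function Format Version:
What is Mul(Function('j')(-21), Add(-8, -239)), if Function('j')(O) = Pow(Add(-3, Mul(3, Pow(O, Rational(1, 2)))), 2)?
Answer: Add(44460, Mul(4446, I, Pow(21, Rational(1, 2)))) ≈ Add(44460., Mul(20374., I))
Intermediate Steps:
Mul(Function('j')(-21), Add(-8, -239)) = Mul(Mul(9, Pow(Add(-1, Pow(-21, Rational(1, 2))), 2)), Add(-8, -239)) = Mul(Mul(9, Pow(Add(-1, Mul(I, Pow(21, Rational(1, 2)))), 2)), -247) = Mul(-2223, Pow(Add(-1, Mul(I, Pow(21, Rational(1, 2)))), 2))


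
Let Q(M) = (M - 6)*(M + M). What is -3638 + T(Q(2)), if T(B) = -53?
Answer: -3691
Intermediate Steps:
Q(M) = 2*M*(-6 + M) (Q(M) = (-6 + M)*(2*M) = 2*M*(-6 + M))
-3638 + T(Q(2)) = -3638 - 53 = -3691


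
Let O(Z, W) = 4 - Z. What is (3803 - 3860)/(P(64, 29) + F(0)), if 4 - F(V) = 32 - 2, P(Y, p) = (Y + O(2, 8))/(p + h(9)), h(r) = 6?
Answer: 1995/844 ≈ 2.3637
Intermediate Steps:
P(Y, p) = (2 + Y)/(6 + p) (P(Y, p) = (Y + (4 - 1*2))/(p + 6) = (Y + (4 - 2))/(6 + p) = (Y + 2)/(6 + p) = (2 + Y)/(6 + p))
F(V) = -26 (F(V) = 4 - (32 - 2) = 4 - 1*30 = 4 - 30 = -26)
(3803 - 3860)/(P(64, 29) + F(0)) = (3803 - 3860)/((2 + 64)/(6 + 29) - 26) = -57/(66/35 - 26) = -57/(-844/35) = -57*(-35/844) = 1995/844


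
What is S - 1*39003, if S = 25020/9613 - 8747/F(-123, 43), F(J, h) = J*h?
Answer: -1982819236780/50843157 ≈ -38999.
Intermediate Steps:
S = 216415691/50843157 (S = 25020/9613 - 8747/((-123*43)) = 25020*(1/9613) - 8747/(-5289) = 25020/9613 - 8747*(-1/5289) = 25020/9613 + 8747/5289 = 216415691/50843157 ≈ 4.2565)
S - 1*39003 = 216415691/50843157 - 1*39003 = 216415691/50843157 - 39003 = -1982819236780/50843157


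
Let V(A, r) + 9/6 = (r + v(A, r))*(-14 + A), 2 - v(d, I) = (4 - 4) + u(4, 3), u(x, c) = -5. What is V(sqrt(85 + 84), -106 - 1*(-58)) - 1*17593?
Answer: -35107/2 ≈ -17554.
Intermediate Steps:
v(d, I) = 7 (v(d, I) = 2 - ((4 - 4) - 5) = 2 - (0 - 5) = 2 - 1*(-5) = 2 + 5 = 7)
V(A, r) = -3/2 + (-14 + A)*(7 + r) (V(A, r) = -3/2 + (r + 7)*(-14 + A) = -3/2 + (7 + r)*(-14 + A) = -3/2 + (-14 + A)*(7 + r))
V(sqrt(85 + 84), -106 - 1*(-58)) - 1*17593 = (-199/2 - 14*(-106 - 1*(-58)) + 7*sqrt(85 + 84) + sqrt(85 + 84)*(-106 - 1*(-58))) - 1*17593 = (-199/2 - 14*(-106 + 58) + 7*sqrt(169) + sqrt(169)*(-106 + 58)) - 17593 = (-199/2 - 14*(-48) + 7*13 + 13*(-48)) - 17593 = (-199/2 + 672 + 91 - 624) - 17593 = 79/2 - 17593 = -35107/2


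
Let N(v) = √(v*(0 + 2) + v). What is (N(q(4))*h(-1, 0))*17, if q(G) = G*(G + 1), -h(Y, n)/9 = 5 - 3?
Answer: -612*√15 ≈ -2370.3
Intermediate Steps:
h(Y, n) = -18 (h(Y, n) = -9*(5 - 3) = -9*2 = -18)
q(G) = G*(1 + G)
N(v) = √3*√v (N(v) = √(v*2 + v) = √(2*v + v) = √(3*v) = √3*√v)
(N(q(4))*h(-1, 0))*17 = ((√3*√(4*(1 + 4)))*(-18))*17 = ((√3*√(4*5))*(-18))*17 = ((√3*√20)*(-18))*17 = ((√3*(2*√5))*(-18))*17 = ((2*√15)*(-18))*17 = -36*√15*17 = -612*√15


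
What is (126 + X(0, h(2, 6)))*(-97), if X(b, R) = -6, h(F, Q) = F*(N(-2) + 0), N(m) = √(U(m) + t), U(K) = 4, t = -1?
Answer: -11640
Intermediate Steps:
N(m) = √3 (N(m) = √(4 - 1) = √3)
h(F, Q) = F*√3 (h(F, Q) = F*(√3 + 0) = F*√3)
(126 + X(0, h(2, 6)))*(-97) = (126 - 6)*(-97) = 120*(-97) = -11640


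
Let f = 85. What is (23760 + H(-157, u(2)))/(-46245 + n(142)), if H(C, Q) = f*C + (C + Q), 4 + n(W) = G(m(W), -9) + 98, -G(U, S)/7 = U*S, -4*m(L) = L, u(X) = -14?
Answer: -20488/96775 ≈ -0.21171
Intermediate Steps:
m(L) = -L/4
G(U, S) = -7*S*U (G(U, S) = -7*U*S = -7*S*U)
n(W) = 94 - 63*W/4 (n(W) = -4 + (-7*(-9)*(-W/4) + 98) = -4 + (-63*W/4 + 98) = -4 + (98 - 63*W/4) = 94 - 63*W/4)
H(C, Q) = Q + 86*C (H(C, Q) = 85*C + (C + Q) = Q + 86*C)
(23760 + H(-157, u(2)))/(-46245 + n(142)) = (23760 + (-14 + 86*(-157)))/(-46245 + (94 - 63/4*142)) = (23760 + (-14 - 13502))/(-46245 + (94 - 4473/2)) = (23760 - 13516)/(-46245 - 4285/2) = 10244/(-96775/2) = 10244*(-2/96775) = -20488/96775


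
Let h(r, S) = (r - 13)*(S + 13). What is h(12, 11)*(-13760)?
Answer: 330240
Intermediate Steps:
h(r, S) = (-13 + r)*(13 + S)
h(12, 11)*(-13760) = (-169 - 13*11 + 13*12 + 11*12)*(-13760) = (-169 - 143 + 156 + 132)*(-13760) = -24*(-13760) = 330240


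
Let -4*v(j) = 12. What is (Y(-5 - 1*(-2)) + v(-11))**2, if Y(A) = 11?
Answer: 64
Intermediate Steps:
v(j) = -3 (v(j) = -1/4*12 = -3)
(Y(-5 - 1*(-2)) + v(-11))**2 = (11 - 3)**2 = 8**2 = 64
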